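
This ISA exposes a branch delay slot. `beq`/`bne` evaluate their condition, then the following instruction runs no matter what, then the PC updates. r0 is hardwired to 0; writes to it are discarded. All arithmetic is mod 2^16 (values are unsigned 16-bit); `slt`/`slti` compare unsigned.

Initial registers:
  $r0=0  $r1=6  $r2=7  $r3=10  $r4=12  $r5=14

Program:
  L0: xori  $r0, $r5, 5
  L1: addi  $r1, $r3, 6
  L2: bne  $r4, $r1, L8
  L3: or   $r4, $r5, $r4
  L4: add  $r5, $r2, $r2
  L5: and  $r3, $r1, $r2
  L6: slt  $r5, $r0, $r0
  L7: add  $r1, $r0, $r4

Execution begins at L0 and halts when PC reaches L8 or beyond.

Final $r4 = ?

14

[0] xori  $r0, $r5, 5  →  {$r0:0, $r1:6, $r2:7, $r3:10, $r4:12, $r5:14}
[1] addi  $r1, $r3, 6  →  {$r0:0, $r1:16, $r2:7, $r3:10, $r4:12, $r5:14}
[2] bne  $r4, $r1, L8  →  {$r0:0, $r1:16, $r2:7, $r3:10, $r4:12, $r5:14}  ⟨branch taken⟩
[3] or   $r4, $r5, $r4  →  {$r0:0, $r1:16, $r2:7, $r3:10, $r4:14, $r5:14}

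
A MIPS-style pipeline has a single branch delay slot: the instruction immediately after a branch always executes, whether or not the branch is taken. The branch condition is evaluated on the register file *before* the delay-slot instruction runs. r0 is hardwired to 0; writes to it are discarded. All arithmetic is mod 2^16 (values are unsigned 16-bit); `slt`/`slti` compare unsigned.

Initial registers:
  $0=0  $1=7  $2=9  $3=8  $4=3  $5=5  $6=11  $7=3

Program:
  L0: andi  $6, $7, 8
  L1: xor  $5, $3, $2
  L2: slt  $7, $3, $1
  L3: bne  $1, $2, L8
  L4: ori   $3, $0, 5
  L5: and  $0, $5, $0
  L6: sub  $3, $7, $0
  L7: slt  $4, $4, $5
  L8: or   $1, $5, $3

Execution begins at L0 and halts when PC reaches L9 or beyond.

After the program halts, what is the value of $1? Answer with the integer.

5

[0] andi  $6, $7, 8  →  {$0:0, $1:7, $2:9, $3:8, $4:3, $5:5, $6:0, $7:3}
[1] xor  $5, $3, $2  →  {$0:0, $1:7, $2:9, $3:8, $4:3, $5:1, $6:0, $7:3}
[2] slt  $7, $3, $1  →  {$0:0, $1:7, $2:9, $3:8, $4:3, $5:1, $6:0, $7:0}
[3] bne  $1, $2, L8  →  {$0:0, $1:7, $2:9, $3:8, $4:3, $5:1, $6:0, $7:0}  ⟨branch taken⟩
[4] ori   $3, $0, 5  →  {$0:0, $1:7, $2:9, $3:5, $4:3, $5:1, $6:0, $7:0}
[8] or   $1, $5, $3  →  {$0:0, $1:5, $2:9, $3:5, $4:3, $5:1, $6:0, $7:0}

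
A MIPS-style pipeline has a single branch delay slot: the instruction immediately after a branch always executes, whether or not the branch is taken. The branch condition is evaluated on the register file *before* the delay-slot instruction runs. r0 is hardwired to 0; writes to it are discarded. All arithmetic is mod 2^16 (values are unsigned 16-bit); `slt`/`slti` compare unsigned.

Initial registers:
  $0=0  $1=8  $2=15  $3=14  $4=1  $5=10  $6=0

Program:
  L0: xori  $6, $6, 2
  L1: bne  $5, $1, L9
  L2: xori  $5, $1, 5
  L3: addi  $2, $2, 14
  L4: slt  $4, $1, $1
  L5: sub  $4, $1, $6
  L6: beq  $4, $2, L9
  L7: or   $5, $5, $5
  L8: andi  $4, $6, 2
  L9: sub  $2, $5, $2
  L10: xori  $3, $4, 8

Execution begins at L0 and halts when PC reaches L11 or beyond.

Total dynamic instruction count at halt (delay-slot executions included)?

#0 xori  $6, $6, 2 ; 0/8/15/14/1/10/2
#1 bne  $5, $1, L9 ; 0/8/15/14/1/10/2 ; →target
#2 xori  $5, $1, 5 ; 0/8/15/14/1/13/2
#9 sub  $2, $5, $2 ; 0/8/65534/14/1/13/2
#10 xori  $3, $4, 8 ; 0/8/65534/9/1/13/2

5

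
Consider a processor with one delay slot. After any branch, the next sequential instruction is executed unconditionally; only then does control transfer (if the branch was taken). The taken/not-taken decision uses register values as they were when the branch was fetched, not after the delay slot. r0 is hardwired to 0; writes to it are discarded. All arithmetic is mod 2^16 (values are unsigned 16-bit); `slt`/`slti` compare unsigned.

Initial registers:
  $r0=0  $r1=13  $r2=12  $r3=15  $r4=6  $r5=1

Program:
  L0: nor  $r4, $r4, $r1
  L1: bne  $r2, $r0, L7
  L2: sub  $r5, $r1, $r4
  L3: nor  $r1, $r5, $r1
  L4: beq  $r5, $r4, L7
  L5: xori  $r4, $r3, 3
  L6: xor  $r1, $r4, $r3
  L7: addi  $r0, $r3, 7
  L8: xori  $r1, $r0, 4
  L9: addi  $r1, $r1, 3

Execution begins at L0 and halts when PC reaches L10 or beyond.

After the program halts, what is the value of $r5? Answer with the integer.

PC=0  nor  $r4, $r4, $r1     | $r0=0 $r1=13 $r2=12 $r3=15 $r4=65520 $r5=1
PC=1  bne  $r2, $r0, L7      | $r0=0 $r1=13 $r2=12 $r3=15 $r4=65520 $r5=1  [TAKEN]
PC=2  sub  $r5, $r1, $r4     | $r0=0 $r1=13 $r2=12 $r3=15 $r4=65520 $r5=29
PC=7  addi  $r0, $r3, 7      | $r0=0 $r1=13 $r2=12 $r3=15 $r4=65520 $r5=29
PC=8  xori  $r1, $r0, 4      | $r0=0 $r1=4 $r2=12 $r3=15 $r4=65520 $r5=29
PC=9  addi  $r1, $r1, 3      | $r0=0 $r1=7 $r2=12 $r3=15 $r4=65520 $r5=29

29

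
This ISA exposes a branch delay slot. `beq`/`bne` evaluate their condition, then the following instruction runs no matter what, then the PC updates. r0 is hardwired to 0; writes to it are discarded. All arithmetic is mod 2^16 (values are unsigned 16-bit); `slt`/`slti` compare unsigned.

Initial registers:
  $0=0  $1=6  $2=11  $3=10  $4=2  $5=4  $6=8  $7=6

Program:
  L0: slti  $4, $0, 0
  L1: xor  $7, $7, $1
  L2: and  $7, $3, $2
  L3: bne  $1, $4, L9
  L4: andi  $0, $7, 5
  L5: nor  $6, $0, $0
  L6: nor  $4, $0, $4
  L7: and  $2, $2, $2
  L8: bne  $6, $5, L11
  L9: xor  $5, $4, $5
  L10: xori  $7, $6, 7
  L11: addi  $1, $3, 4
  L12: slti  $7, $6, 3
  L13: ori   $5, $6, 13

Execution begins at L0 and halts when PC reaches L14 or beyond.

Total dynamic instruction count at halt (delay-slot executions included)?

10

PC=0  slti  $4, $0, 0        | $0=0 $1=6 $2=11 $3=10 $4=0 $5=4 $6=8 $7=6
PC=1  xor  $7, $7, $1        | $0=0 $1=6 $2=11 $3=10 $4=0 $5=4 $6=8 $7=0
PC=2  and  $7, $3, $2        | $0=0 $1=6 $2=11 $3=10 $4=0 $5=4 $6=8 $7=10
PC=3  bne  $1, $4, L9        | $0=0 $1=6 $2=11 $3=10 $4=0 $5=4 $6=8 $7=10  [TAKEN]
PC=4  andi  $0, $7, 5        | $0=0 $1=6 $2=11 $3=10 $4=0 $5=4 $6=8 $7=10
PC=9  xor  $5, $4, $5        | $0=0 $1=6 $2=11 $3=10 $4=0 $5=4 $6=8 $7=10
PC=10 xori  $7, $6, 7        | $0=0 $1=6 $2=11 $3=10 $4=0 $5=4 $6=8 $7=15
PC=11 addi  $1, $3, 4        | $0=0 $1=14 $2=11 $3=10 $4=0 $5=4 $6=8 $7=15
PC=12 slti  $7, $6, 3        | $0=0 $1=14 $2=11 $3=10 $4=0 $5=4 $6=8 $7=0
PC=13 ori   $5, $6, 13       | $0=0 $1=14 $2=11 $3=10 $4=0 $5=13 $6=8 $7=0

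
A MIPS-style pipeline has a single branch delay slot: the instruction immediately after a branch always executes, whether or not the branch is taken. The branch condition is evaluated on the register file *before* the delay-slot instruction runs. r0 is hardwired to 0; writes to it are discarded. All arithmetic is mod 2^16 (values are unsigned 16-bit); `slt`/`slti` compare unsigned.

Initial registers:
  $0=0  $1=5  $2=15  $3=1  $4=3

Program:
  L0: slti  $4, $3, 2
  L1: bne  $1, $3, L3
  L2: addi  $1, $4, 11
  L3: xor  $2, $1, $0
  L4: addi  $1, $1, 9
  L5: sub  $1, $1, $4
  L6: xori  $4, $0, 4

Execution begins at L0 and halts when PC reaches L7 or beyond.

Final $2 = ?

PC=0  slti  $4, $3, 2        | $0=0 $1=5 $2=15 $3=1 $4=1
PC=1  bne  $1, $3, L3        | $0=0 $1=5 $2=15 $3=1 $4=1  [TAKEN]
PC=2  addi  $1, $4, 11       | $0=0 $1=12 $2=15 $3=1 $4=1
PC=3  xor  $2, $1, $0        | $0=0 $1=12 $2=12 $3=1 $4=1
PC=4  addi  $1, $1, 9        | $0=0 $1=21 $2=12 $3=1 $4=1
PC=5  sub  $1, $1, $4        | $0=0 $1=20 $2=12 $3=1 $4=1
PC=6  xori  $4, $0, 4        | $0=0 $1=20 $2=12 $3=1 $4=4

12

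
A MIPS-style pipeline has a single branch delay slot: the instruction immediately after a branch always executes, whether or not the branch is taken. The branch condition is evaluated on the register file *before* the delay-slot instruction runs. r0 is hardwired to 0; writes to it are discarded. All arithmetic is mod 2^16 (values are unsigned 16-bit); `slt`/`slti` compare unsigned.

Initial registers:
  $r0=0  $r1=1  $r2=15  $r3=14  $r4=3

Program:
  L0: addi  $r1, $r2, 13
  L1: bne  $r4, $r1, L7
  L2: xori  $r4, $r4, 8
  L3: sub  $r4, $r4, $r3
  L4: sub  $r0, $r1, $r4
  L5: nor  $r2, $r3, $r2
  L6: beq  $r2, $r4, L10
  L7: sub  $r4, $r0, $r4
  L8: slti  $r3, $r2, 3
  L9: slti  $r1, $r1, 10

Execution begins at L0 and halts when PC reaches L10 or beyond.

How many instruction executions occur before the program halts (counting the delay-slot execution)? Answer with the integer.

6

PC=0  addi  $r1, $r2, 13     | $r0=0 $r1=28 $r2=15 $r3=14 $r4=3
PC=1  bne  $r4, $r1, L7      | $r0=0 $r1=28 $r2=15 $r3=14 $r4=3  [TAKEN]
PC=2  xori  $r4, $r4, 8      | $r0=0 $r1=28 $r2=15 $r3=14 $r4=11
PC=7  sub  $r4, $r0, $r4     | $r0=0 $r1=28 $r2=15 $r3=14 $r4=65525
PC=8  slti  $r3, $r2, 3      | $r0=0 $r1=28 $r2=15 $r3=0 $r4=65525
PC=9  slti  $r1, $r1, 10     | $r0=0 $r1=0 $r2=15 $r3=0 $r4=65525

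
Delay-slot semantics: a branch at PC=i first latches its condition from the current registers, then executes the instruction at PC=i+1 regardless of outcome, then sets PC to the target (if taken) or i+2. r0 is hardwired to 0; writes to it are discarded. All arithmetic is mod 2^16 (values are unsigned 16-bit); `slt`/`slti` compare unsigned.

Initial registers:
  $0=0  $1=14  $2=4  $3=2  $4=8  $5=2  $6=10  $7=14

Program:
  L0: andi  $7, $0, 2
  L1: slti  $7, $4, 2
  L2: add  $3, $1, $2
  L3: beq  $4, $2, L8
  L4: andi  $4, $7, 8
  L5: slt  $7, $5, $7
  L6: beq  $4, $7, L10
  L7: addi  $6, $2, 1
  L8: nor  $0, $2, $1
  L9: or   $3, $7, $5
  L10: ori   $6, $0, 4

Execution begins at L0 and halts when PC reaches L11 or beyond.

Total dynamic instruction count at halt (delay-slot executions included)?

  step pc=0: andi  $7, $0, 2  regs=(0,14,4,2,8,2,10,0)
  step pc=1: slti  $7, $4, 2  regs=(0,14,4,2,8,2,10,0)
  step pc=2: add  $3, $1, $2  regs=(0,14,4,18,8,2,10,0)
  step pc=3: beq  $4, $2, L8  cond=F  regs=(0,14,4,18,8,2,10,0)
  step pc=4: andi  $4, $7, 8  regs=(0,14,4,18,0,2,10,0)
  step pc=5: slt  $7, $5, $7  regs=(0,14,4,18,0,2,10,0)
  step pc=6: beq  $4, $7, L10  cond=T  regs=(0,14,4,18,0,2,10,0)
  step pc=7: addi  $6, $2, 1  regs=(0,14,4,18,0,2,5,0)
  step pc=10: ori   $6, $0, 4  regs=(0,14,4,18,0,2,4,0)

9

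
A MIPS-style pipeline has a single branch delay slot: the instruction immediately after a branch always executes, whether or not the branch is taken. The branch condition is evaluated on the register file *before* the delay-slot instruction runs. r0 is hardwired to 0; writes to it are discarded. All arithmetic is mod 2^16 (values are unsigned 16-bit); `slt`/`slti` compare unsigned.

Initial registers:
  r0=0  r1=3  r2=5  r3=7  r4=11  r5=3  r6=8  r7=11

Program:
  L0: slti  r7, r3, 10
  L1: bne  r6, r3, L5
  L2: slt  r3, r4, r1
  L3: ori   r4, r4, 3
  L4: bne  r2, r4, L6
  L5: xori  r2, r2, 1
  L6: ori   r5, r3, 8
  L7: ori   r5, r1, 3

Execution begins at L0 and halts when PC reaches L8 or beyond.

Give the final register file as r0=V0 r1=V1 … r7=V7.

r0=0 r1=3 r2=4 r3=0 r4=11 r5=3 r6=8 r7=1

PC=0  slti  r7, r3, 10       | r0=0 r1=3 r2=5 r3=7 r4=11 r5=3 r6=8 r7=1
PC=1  bne  r6, r3, L5        | r0=0 r1=3 r2=5 r3=7 r4=11 r5=3 r6=8 r7=1  [TAKEN]
PC=2  slt  r3, r4, r1        | r0=0 r1=3 r2=5 r3=0 r4=11 r5=3 r6=8 r7=1
PC=5  xori  r2, r2, 1        | r0=0 r1=3 r2=4 r3=0 r4=11 r5=3 r6=8 r7=1
PC=6  ori   r5, r3, 8        | r0=0 r1=3 r2=4 r3=0 r4=11 r5=8 r6=8 r7=1
PC=7  ori   r5, r1, 3        | r0=0 r1=3 r2=4 r3=0 r4=11 r5=3 r6=8 r7=1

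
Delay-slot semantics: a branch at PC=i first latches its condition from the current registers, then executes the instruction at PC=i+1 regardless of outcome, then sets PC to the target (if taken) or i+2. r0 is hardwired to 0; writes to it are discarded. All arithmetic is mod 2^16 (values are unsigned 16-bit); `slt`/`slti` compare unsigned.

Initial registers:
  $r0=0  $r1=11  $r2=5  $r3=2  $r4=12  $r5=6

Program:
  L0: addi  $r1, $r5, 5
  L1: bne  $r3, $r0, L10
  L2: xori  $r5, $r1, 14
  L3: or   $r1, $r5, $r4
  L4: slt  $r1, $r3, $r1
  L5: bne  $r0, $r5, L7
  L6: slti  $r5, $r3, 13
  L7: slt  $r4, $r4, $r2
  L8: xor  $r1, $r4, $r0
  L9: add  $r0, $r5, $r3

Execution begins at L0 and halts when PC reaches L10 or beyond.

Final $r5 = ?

5

PC=0  addi  $r1, $r5, 5      | $r0=0 $r1=11 $r2=5 $r3=2 $r4=12 $r5=6
PC=1  bne  $r3, $r0, L10     | $r0=0 $r1=11 $r2=5 $r3=2 $r4=12 $r5=6  [TAKEN]
PC=2  xori  $r5, $r1, 14     | $r0=0 $r1=11 $r2=5 $r3=2 $r4=12 $r5=5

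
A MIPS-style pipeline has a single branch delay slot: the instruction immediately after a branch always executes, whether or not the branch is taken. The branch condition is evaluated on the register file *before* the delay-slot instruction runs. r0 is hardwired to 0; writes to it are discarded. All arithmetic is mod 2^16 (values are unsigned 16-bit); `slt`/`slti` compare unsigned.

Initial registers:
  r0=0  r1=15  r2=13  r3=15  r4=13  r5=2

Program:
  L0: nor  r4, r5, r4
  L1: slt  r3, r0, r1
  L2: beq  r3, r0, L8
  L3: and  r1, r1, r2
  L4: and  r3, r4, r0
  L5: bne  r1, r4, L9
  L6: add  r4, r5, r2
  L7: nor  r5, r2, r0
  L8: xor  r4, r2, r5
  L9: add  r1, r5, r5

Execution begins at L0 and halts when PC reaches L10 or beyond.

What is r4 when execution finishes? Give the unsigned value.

15

PC=0  nor  r4, r5, r4        | r0=0 r1=15 r2=13 r3=15 r4=65520 r5=2
PC=1  slt  r3, r0, r1        | r0=0 r1=15 r2=13 r3=1 r4=65520 r5=2
PC=2  beq  r3, r0, L8        | r0=0 r1=15 r2=13 r3=1 r4=65520 r5=2  [not taken]
PC=3  and  r1, r1, r2        | r0=0 r1=13 r2=13 r3=1 r4=65520 r5=2
PC=4  and  r3, r4, r0        | r0=0 r1=13 r2=13 r3=0 r4=65520 r5=2
PC=5  bne  r1, r4, L9        | r0=0 r1=13 r2=13 r3=0 r4=65520 r5=2  [TAKEN]
PC=6  add  r4, r5, r2        | r0=0 r1=13 r2=13 r3=0 r4=15 r5=2
PC=9  add  r1, r5, r5        | r0=0 r1=4 r2=13 r3=0 r4=15 r5=2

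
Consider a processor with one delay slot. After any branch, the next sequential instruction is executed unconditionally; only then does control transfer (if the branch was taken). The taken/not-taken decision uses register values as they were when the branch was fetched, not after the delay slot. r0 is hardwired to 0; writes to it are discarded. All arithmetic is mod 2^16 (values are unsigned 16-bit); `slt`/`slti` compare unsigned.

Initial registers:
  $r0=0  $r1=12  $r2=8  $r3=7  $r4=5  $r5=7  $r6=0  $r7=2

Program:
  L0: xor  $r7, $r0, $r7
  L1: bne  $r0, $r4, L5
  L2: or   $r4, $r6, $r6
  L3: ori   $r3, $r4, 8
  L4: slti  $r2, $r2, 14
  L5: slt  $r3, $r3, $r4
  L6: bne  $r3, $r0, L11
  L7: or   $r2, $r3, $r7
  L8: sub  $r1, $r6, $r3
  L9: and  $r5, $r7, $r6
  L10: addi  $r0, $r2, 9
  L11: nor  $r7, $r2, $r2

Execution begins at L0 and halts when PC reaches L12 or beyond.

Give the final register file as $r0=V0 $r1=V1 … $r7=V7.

[0] xor  $r7, $r0, $r7  →  {$r0:0, $r1:12, $r2:8, $r3:7, $r4:5, $r5:7, $r6:0, $r7:2}
[1] bne  $r0, $r4, L5  →  {$r0:0, $r1:12, $r2:8, $r3:7, $r4:5, $r5:7, $r6:0, $r7:2}  ⟨branch taken⟩
[2] or   $r4, $r6, $r6  →  {$r0:0, $r1:12, $r2:8, $r3:7, $r4:0, $r5:7, $r6:0, $r7:2}
[5] slt  $r3, $r3, $r4  →  {$r0:0, $r1:12, $r2:8, $r3:0, $r4:0, $r5:7, $r6:0, $r7:2}
[6] bne  $r3, $r0, L11  →  {$r0:0, $r1:12, $r2:8, $r3:0, $r4:0, $r5:7, $r6:0, $r7:2}  ⟨branch fallthrough⟩
[7] or   $r2, $r3, $r7  →  {$r0:0, $r1:12, $r2:2, $r3:0, $r4:0, $r5:7, $r6:0, $r7:2}
[8] sub  $r1, $r6, $r3  →  {$r0:0, $r1:0, $r2:2, $r3:0, $r4:0, $r5:7, $r6:0, $r7:2}
[9] and  $r5, $r7, $r6  →  {$r0:0, $r1:0, $r2:2, $r3:0, $r4:0, $r5:0, $r6:0, $r7:2}
[10] addi  $r0, $r2, 9  →  {$r0:0, $r1:0, $r2:2, $r3:0, $r4:0, $r5:0, $r6:0, $r7:2}
[11] nor  $r7, $r2, $r2  →  {$r0:0, $r1:0, $r2:2, $r3:0, $r4:0, $r5:0, $r6:0, $r7:65533}

$r0=0 $r1=0 $r2=2 $r3=0 $r4=0 $r5=0 $r6=0 $r7=65533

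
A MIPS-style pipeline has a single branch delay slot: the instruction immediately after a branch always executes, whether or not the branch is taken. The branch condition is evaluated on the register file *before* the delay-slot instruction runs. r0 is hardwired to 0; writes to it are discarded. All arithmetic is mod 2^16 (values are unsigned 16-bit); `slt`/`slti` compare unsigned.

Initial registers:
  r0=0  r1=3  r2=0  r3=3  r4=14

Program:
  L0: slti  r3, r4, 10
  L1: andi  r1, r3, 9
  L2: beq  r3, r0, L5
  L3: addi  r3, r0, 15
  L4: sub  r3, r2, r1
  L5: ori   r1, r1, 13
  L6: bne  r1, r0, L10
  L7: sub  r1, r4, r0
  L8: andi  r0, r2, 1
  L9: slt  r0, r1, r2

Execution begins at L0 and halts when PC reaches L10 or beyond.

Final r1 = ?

[0] slti  r3, r4, 10  →  {r0:0, r1:3, r2:0, r3:0, r4:14}
[1] andi  r1, r3, 9  →  {r0:0, r1:0, r2:0, r3:0, r4:14}
[2] beq  r3, r0, L5  →  {r0:0, r1:0, r2:0, r3:0, r4:14}  ⟨branch taken⟩
[3] addi  r3, r0, 15  →  {r0:0, r1:0, r2:0, r3:15, r4:14}
[5] ori   r1, r1, 13  →  {r0:0, r1:13, r2:0, r3:15, r4:14}
[6] bne  r1, r0, L10  →  {r0:0, r1:13, r2:0, r3:15, r4:14}  ⟨branch taken⟩
[7] sub  r1, r4, r0  →  {r0:0, r1:14, r2:0, r3:15, r4:14}

14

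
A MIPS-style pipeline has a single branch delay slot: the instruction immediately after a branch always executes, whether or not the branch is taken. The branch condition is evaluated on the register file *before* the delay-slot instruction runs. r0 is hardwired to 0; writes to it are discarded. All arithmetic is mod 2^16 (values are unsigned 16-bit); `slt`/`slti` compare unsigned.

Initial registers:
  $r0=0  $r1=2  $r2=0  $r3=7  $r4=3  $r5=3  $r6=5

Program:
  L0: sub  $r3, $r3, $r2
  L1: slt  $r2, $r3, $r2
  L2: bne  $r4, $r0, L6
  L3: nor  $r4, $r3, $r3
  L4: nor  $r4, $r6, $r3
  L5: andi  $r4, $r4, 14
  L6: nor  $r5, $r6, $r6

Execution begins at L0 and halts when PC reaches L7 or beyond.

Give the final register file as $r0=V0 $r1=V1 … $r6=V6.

  step pc=0: sub  $r3, $r3, $r2  regs=(0,2,0,7,3,3,5)
  step pc=1: slt  $r2, $r3, $r2  regs=(0,2,0,7,3,3,5)
  step pc=2: bne  $r4, $r0, L6  cond=T  regs=(0,2,0,7,3,3,5)
  step pc=3: nor  $r4, $r3, $r3  regs=(0,2,0,7,65528,3,5)
  step pc=6: nor  $r5, $r6, $r6  regs=(0,2,0,7,65528,65530,5)

$r0=0 $r1=2 $r2=0 $r3=7 $r4=65528 $r5=65530 $r6=5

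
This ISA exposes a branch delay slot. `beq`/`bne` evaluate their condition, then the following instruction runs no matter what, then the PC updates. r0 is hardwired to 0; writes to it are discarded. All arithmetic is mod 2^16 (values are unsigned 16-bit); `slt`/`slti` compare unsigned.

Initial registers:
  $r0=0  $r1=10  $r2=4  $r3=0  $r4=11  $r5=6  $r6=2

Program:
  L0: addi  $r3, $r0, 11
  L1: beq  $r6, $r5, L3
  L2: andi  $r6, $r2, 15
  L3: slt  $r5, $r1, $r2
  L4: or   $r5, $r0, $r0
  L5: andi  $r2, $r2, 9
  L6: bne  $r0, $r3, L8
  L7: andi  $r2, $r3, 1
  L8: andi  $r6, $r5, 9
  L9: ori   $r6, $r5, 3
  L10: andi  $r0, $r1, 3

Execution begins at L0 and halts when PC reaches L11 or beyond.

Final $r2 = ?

1

PC=0  addi  $r3, $r0, 11     | $r0=0 $r1=10 $r2=4 $r3=11 $r4=11 $r5=6 $r6=2
PC=1  beq  $r6, $r5, L3      | $r0=0 $r1=10 $r2=4 $r3=11 $r4=11 $r5=6 $r6=2  [not taken]
PC=2  andi  $r6, $r2, 15     | $r0=0 $r1=10 $r2=4 $r3=11 $r4=11 $r5=6 $r6=4
PC=3  slt  $r5, $r1, $r2     | $r0=0 $r1=10 $r2=4 $r3=11 $r4=11 $r5=0 $r6=4
PC=4  or   $r5, $r0, $r0     | $r0=0 $r1=10 $r2=4 $r3=11 $r4=11 $r5=0 $r6=4
PC=5  andi  $r2, $r2, 9      | $r0=0 $r1=10 $r2=0 $r3=11 $r4=11 $r5=0 $r6=4
PC=6  bne  $r0, $r3, L8      | $r0=0 $r1=10 $r2=0 $r3=11 $r4=11 $r5=0 $r6=4  [TAKEN]
PC=7  andi  $r2, $r3, 1      | $r0=0 $r1=10 $r2=1 $r3=11 $r4=11 $r5=0 $r6=4
PC=8  andi  $r6, $r5, 9      | $r0=0 $r1=10 $r2=1 $r3=11 $r4=11 $r5=0 $r6=0
PC=9  ori   $r6, $r5, 3      | $r0=0 $r1=10 $r2=1 $r3=11 $r4=11 $r5=0 $r6=3
PC=10 andi  $r0, $r1, 3      | $r0=0 $r1=10 $r2=1 $r3=11 $r4=11 $r5=0 $r6=3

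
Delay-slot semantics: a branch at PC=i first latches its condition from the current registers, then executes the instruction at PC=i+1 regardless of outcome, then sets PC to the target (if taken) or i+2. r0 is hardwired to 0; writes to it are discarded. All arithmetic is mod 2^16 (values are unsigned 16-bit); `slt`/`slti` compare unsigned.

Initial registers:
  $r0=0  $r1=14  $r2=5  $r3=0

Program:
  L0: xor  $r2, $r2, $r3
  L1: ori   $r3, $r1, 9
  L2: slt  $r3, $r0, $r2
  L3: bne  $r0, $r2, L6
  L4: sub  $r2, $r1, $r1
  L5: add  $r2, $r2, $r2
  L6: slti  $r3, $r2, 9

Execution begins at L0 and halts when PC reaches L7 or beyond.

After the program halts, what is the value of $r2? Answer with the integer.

PC=0  xor  $r2, $r2, $r3     | $r0=0 $r1=14 $r2=5 $r3=0
PC=1  ori   $r3, $r1, 9      | $r0=0 $r1=14 $r2=5 $r3=15
PC=2  slt  $r3, $r0, $r2     | $r0=0 $r1=14 $r2=5 $r3=1
PC=3  bne  $r0, $r2, L6      | $r0=0 $r1=14 $r2=5 $r3=1  [TAKEN]
PC=4  sub  $r2, $r1, $r1     | $r0=0 $r1=14 $r2=0 $r3=1
PC=6  slti  $r3, $r2, 9      | $r0=0 $r1=14 $r2=0 $r3=1

0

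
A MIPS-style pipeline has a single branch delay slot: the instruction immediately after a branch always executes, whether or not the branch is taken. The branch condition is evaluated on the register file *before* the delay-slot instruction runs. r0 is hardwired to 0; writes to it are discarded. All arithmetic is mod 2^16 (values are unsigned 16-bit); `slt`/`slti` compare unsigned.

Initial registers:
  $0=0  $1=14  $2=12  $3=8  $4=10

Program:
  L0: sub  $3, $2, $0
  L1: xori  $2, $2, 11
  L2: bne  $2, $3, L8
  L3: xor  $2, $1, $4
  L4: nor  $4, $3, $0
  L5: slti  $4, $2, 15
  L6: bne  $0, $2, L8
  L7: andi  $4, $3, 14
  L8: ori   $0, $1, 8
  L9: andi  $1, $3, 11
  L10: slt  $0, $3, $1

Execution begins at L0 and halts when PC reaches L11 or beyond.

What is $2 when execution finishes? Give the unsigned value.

PC=0  sub  $3, $2, $0        | $0=0 $1=14 $2=12 $3=12 $4=10
PC=1  xori  $2, $2, 11       | $0=0 $1=14 $2=7 $3=12 $4=10
PC=2  bne  $2, $3, L8        | $0=0 $1=14 $2=7 $3=12 $4=10  [TAKEN]
PC=3  xor  $2, $1, $4        | $0=0 $1=14 $2=4 $3=12 $4=10
PC=8  ori   $0, $1, 8        | $0=0 $1=14 $2=4 $3=12 $4=10
PC=9  andi  $1, $3, 11       | $0=0 $1=8 $2=4 $3=12 $4=10
PC=10 slt  $0, $3, $1        | $0=0 $1=8 $2=4 $3=12 $4=10

4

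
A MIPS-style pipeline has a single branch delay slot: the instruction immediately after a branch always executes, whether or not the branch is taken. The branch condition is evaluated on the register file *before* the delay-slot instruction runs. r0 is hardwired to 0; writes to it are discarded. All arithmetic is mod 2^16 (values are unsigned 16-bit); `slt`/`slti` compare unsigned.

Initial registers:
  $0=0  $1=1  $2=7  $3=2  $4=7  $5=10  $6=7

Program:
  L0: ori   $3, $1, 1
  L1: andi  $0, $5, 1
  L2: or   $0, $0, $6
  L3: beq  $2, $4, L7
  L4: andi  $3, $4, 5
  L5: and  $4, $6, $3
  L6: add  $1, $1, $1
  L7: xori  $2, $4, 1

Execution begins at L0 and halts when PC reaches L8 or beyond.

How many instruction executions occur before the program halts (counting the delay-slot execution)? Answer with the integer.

6

[0] ori   $3, $1, 1  →  {$0:0, $1:1, $2:7, $3:1, $4:7, $5:10, $6:7}
[1] andi  $0, $5, 1  →  {$0:0, $1:1, $2:7, $3:1, $4:7, $5:10, $6:7}
[2] or   $0, $0, $6  →  {$0:0, $1:1, $2:7, $3:1, $4:7, $5:10, $6:7}
[3] beq  $2, $4, L7  →  {$0:0, $1:1, $2:7, $3:1, $4:7, $5:10, $6:7}  ⟨branch taken⟩
[4] andi  $3, $4, 5  →  {$0:0, $1:1, $2:7, $3:5, $4:7, $5:10, $6:7}
[7] xori  $2, $4, 1  →  {$0:0, $1:1, $2:6, $3:5, $4:7, $5:10, $6:7}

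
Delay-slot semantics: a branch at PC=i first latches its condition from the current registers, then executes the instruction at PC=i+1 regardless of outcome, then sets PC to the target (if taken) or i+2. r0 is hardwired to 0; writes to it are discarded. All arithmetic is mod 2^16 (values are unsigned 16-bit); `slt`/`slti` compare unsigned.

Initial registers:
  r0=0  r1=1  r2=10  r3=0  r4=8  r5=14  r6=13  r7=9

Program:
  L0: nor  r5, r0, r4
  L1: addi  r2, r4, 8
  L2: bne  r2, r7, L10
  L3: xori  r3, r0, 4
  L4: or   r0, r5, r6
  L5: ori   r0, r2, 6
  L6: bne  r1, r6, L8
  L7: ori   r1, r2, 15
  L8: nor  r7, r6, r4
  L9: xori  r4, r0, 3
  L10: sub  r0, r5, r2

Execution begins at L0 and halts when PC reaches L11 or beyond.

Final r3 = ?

#0 nor  r5, r0, r4 ; 0/1/10/0/8/65527/13/9
#1 addi  r2, r4, 8 ; 0/1/16/0/8/65527/13/9
#2 bne  r2, r7, L10 ; 0/1/16/0/8/65527/13/9 ; →target
#3 xori  r3, r0, 4 ; 0/1/16/4/8/65527/13/9
#10 sub  r0, r5, r2 ; 0/1/16/4/8/65527/13/9

4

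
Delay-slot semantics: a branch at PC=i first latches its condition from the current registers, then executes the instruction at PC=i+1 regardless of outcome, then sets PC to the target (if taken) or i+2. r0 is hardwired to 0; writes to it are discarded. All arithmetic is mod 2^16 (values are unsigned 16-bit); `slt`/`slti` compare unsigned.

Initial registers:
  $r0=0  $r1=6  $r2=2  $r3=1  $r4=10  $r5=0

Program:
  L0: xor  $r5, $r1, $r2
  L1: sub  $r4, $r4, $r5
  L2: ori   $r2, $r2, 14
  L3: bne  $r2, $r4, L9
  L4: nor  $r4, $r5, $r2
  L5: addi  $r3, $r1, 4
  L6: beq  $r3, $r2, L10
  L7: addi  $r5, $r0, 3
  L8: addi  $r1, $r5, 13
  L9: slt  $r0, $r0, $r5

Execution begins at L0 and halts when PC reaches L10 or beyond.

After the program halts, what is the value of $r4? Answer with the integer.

65521

[0] xor  $r5, $r1, $r2  →  {$r0:0, $r1:6, $r2:2, $r3:1, $r4:10, $r5:4}
[1] sub  $r4, $r4, $r5  →  {$r0:0, $r1:6, $r2:2, $r3:1, $r4:6, $r5:4}
[2] ori   $r2, $r2, 14  →  {$r0:0, $r1:6, $r2:14, $r3:1, $r4:6, $r5:4}
[3] bne  $r2, $r4, L9  →  {$r0:0, $r1:6, $r2:14, $r3:1, $r4:6, $r5:4}  ⟨branch taken⟩
[4] nor  $r4, $r5, $r2  →  {$r0:0, $r1:6, $r2:14, $r3:1, $r4:65521, $r5:4}
[9] slt  $r0, $r0, $r5  →  {$r0:0, $r1:6, $r2:14, $r3:1, $r4:65521, $r5:4}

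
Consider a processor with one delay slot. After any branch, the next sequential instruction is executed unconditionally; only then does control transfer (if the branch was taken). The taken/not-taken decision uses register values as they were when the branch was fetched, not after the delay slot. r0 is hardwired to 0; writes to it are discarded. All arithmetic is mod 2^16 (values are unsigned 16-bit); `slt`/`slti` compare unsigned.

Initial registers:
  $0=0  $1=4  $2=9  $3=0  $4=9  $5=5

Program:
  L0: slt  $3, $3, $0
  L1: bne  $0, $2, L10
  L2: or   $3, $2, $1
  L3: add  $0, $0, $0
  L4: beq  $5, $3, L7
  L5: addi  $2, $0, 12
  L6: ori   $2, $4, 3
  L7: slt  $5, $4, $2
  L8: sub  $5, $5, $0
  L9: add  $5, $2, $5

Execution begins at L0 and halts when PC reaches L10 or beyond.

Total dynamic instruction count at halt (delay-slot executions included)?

#0 slt  $3, $3, $0 ; 0/4/9/0/9/5
#1 bne  $0, $2, L10 ; 0/4/9/0/9/5 ; →target
#2 or   $3, $2, $1 ; 0/4/9/13/9/5

3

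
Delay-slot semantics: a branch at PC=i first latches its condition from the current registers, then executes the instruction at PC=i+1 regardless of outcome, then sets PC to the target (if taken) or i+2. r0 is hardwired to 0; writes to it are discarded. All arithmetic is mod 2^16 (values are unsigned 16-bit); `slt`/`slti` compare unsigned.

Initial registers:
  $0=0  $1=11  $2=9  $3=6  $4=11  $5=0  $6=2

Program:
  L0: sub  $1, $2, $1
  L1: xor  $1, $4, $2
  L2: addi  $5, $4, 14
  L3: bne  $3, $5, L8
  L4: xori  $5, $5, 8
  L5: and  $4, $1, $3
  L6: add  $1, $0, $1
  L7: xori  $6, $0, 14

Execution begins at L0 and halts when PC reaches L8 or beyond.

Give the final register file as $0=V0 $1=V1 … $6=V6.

$0=0 $1=2 $2=9 $3=6 $4=11 $5=17 $6=2

  step pc=0: sub  $1, $2, $1  regs=(0,65534,9,6,11,0,2)
  step pc=1: xor  $1, $4, $2  regs=(0,2,9,6,11,0,2)
  step pc=2: addi  $5, $4, 14  regs=(0,2,9,6,11,25,2)
  step pc=3: bne  $3, $5, L8  cond=T  regs=(0,2,9,6,11,25,2)
  step pc=4: xori  $5, $5, 8  regs=(0,2,9,6,11,17,2)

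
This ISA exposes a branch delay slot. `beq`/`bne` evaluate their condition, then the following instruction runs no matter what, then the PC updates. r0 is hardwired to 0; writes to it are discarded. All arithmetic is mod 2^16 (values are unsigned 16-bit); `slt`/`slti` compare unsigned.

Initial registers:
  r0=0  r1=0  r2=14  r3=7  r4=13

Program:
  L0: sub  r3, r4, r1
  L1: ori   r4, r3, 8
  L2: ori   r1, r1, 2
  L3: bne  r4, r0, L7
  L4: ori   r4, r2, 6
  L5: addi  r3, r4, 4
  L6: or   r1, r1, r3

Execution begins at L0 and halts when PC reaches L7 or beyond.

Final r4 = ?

[0] sub  r3, r4, r1  →  {r0:0, r1:0, r2:14, r3:13, r4:13}
[1] ori   r4, r3, 8  →  {r0:0, r1:0, r2:14, r3:13, r4:13}
[2] ori   r1, r1, 2  →  {r0:0, r1:2, r2:14, r3:13, r4:13}
[3] bne  r4, r0, L7  →  {r0:0, r1:2, r2:14, r3:13, r4:13}  ⟨branch taken⟩
[4] ori   r4, r2, 6  →  {r0:0, r1:2, r2:14, r3:13, r4:14}

14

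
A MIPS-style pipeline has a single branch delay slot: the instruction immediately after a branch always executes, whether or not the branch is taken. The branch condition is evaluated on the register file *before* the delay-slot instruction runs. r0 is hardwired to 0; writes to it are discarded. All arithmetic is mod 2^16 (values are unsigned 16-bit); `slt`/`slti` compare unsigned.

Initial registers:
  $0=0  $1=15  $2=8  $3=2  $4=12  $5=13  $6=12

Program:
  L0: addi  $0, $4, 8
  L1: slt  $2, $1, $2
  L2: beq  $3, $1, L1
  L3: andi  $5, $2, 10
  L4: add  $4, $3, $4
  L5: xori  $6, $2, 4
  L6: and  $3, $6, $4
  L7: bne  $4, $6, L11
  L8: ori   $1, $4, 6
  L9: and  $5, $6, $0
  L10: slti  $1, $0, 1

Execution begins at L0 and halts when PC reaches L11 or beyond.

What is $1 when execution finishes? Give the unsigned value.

14

[0] addi  $0, $4, 8  →  {$0:0, $1:15, $2:8, $3:2, $4:12, $5:13, $6:12}
[1] slt  $2, $1, $2  →  {$0:0, $1:15, $2:0, $3:2, $4:12, $5:13, $6:12}
[2] beq  $3, $1, L1  →  {$0:0, $1:15, $2:0, $3:2, $4:12, $5:13, $6:12}  ⟨branch fallthrough⟩
[3] andi  $5, $2, 10  →  {$0:0, $1:15, $2:0, $3:2, $4:12, $5:0, $6:12}
[4] add  $4, $3, $4  →  {$0:0, $1:15, $2:0, $3:2, $4:14, $5:0, $6:12}
[5] xori  $6, $2, 4  →  {$0:0, $1:15, $2:0, $3:2, $4:14, $5:0, $6:4}
[6] and  $3, $6, $4  →  {$0:0, $1:15, $2:0, $3:4, $4:14, $5:0, $6:4}
[7] bne  $4, $6, L11  →  {$0:0, $1:15, $2:0, $3:4, $4:14, $5:0, $6:4}  ⟨branch taken⟩
[8] ori   $1, $4, 6  →  {$0:0, $1:14, $2:0, $3:4, $4:14, $5:0, $6:4}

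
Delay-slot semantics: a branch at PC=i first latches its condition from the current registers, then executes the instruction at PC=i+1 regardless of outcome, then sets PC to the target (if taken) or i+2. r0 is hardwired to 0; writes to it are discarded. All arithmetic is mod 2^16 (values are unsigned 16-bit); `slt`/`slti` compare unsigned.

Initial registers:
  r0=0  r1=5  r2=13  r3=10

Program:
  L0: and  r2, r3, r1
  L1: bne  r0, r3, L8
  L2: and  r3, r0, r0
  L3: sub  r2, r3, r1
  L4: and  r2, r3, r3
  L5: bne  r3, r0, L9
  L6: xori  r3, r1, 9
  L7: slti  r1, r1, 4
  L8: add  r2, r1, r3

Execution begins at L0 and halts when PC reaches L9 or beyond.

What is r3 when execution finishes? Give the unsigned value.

0

  step pc=0: and  r2, r3, r1  regs=(0,5,0,10)
  step pc=1: bne  r0, r3, L8  cond=T  regs=(0,5,0,10)
  step pc=2: and  r3, r0, r0  regs=(0,5,0,0)
  step pc=8: add  r2, r1, r3  regs=(0,5,5,0)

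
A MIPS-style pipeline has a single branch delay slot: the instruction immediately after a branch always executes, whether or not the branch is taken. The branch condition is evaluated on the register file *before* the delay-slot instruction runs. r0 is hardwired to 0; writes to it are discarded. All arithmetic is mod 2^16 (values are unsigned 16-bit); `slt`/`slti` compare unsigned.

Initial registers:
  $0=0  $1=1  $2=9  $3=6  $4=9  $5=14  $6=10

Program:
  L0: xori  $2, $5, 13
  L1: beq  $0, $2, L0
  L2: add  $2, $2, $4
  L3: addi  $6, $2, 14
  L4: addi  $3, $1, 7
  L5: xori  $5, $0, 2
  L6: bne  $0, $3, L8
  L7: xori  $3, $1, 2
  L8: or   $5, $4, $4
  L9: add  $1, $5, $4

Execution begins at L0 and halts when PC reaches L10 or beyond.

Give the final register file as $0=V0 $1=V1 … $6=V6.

  step pc=0: xori  $2, $5, 13  regs=(0,1,3,6,9,14,10)
  step pc=1: beq  $0, $2, L0  cond=F  regs=(0,1,3,6,9,14,10)
  step pc=2: add  $2, $2, $4  regs=(0,1,12,6,9,14,10)
  step pc=3: addi  $6, $2, 14  regs=(0,1,12,6,9,14,26)
  step pc=4: addi  $3, $1, 7  regs=(0,1,12,8,9,14,26)
  step pc=5: xori  $5, $0, 2  regs=(0,1,12,8,9,2,26)
  step pc=6: bne  $0, $3, L8  cond=T  regs=(0,1,12,8,9,2,26)
  step pc=7: xori  $3, $1, 2  regs=(0,1,12,3,9,2,26)
  step pc=8: or   $5, $4, $4  regs=(0,1,12,3,9,9,26)
  step pc=9: add  $1, $5, $4  regs=(0,18,12,3,9,9,26)

$0=0 $1=18 $2=12 $3=3 $4=9 $5=9 $6=26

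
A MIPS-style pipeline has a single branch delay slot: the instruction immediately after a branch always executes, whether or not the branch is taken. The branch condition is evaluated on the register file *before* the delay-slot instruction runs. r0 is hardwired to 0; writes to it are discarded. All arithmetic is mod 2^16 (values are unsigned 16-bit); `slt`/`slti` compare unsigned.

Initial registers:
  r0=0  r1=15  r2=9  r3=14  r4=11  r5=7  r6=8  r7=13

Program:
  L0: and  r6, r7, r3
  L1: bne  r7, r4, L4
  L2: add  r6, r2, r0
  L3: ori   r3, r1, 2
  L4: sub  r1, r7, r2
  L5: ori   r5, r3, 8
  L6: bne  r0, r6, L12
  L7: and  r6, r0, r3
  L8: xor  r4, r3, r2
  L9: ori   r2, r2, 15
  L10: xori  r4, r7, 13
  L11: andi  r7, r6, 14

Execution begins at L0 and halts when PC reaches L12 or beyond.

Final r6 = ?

[0] and  r6, r7, r3  →  {r0:0, r1:15, r2:9, r3:14, r4:11, r5:7, r6:12, r7:13}
[1] bne  r7, r4, L4  →  {r0:0, r1:15, r2:9, r3:14, r4:11, r5:7, r6:12, r7:13}  ⟨branch taken⟩
[2] add  r6, r2, r0  →  {r0:0, r1:15, r2:9, r3:14, r4:11, r5:7, r6:9, r7:13}
[4] sub  r1, r7, r2  →  {r0:0, r1:4, r2:9, r3:14, r4:11, r5:7, r6:9, r7:13}
[5] ori   r5, r3, 8  →  {r0:0, r1:4, r2:9, r3:14, r4:11, r5:14, r6:9, r7:13}
[6] bne  r0, r6, L12  →  {r0:0, r1:4, r2:9, r3:14, r4:11, r5:14, r6:9, r7:13}  ⟨branch taken⟩
[7] and  r6, r0, r3  →  {r0:0, r1:4, r2:9, r3:14, r4:11, r5:14, r6:0, r7:13}

0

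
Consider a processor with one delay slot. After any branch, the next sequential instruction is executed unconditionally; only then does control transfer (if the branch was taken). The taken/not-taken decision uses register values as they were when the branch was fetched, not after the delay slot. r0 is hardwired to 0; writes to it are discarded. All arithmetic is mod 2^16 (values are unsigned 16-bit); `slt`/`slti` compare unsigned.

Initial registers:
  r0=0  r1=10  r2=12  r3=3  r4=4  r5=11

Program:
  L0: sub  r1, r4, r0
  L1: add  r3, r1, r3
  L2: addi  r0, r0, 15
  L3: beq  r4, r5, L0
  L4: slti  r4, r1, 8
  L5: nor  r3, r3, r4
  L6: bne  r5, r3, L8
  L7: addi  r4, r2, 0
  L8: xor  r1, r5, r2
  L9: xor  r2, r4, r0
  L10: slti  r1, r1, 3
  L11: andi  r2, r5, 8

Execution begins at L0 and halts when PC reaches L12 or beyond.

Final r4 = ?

PC=0  sub  r1, r4, r0        | r0=0 r1=4 r2=12 r3=3 r4=4 r5=11
PC=1  add  r3, r1, r3        | r0=0 r1=4 r2=12 r3=7 r4=4 r5=11
PC=2  addi  r0, r0, 15       | r0=0 r1=4 r2=12 r3=7 r4=4 r5=11
PC=3  beq  r4, r5, L0        | r0=0 r1=4 r2=12 r3=7 r4=4 r5=11  [not taken]
PC=4  slti  r4, r1, 8        | r0=0 r1=4 r2=12 r3=7 r4=1 r5=11
PC=5  nor  r3, r3, r4        | r0=0 r1=4 r2=12 r3=65528 r4=1 r5=11
PC=6  bne  r5, r3, L8        | r0=0 r1=4 r2=12 r3=65528 r4=1 r5=11  [TAKEN]
PC=7  addi  r4, r2, 0        | r0=0 r1=4 r2=12 r3=65528 r4=12 r5=11
PC=8  xor  r1, r5, r2        | r0=0 r1=7 r2=12 r3=65528 r4=12 r5=11
PC=9  xor  r2, r4, r0        | r0=0 r1=7 r2=12 r3=65528 r4=12 r5=11
PC=10 slti  r1, r1, 3        | r0=0 r1=0 r2=12 r3=65528 r4=12 r5=11
PC=11 andi  r2, r5, 8        | r0=0 r1=0 r2=8 r3=65528 r4=12 r5=11

12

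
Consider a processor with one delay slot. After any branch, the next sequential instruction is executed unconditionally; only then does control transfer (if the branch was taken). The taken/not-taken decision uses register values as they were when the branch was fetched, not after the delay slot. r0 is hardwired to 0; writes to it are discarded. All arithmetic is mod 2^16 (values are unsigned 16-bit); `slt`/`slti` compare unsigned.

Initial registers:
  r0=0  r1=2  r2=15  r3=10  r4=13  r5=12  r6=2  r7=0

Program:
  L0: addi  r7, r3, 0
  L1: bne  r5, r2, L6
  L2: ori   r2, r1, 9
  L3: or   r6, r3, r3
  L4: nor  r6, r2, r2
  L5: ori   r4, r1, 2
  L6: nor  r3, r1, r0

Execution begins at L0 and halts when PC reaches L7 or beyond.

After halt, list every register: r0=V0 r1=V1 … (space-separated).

r0=0 r1=2 r2=11 r3=65533 r4=13 r5=12 r6=2 r7=10

PC=0  addi  r7, r3, 0        | r0=0 r1=2 r2=15 r3=10 r4=13 r5=12 r6=2 r7=10
PC=1  bne  r5, r2, L6        | r0=0 r1=2 r2=15 r3=10 r4=13 r5=12 r6=2 r7=10  [TAKEN]
PC=2  ori   r2, r1, 9        | r0=0 r1=2 r2=11 r3=10 r4=13 r5=12 r6=2 r7=10
PC=6  nor  r3, r1, r0        | r0=0 r1=2 r2=11 r3=65533 r4=13 r5=12 r6=2 r7=10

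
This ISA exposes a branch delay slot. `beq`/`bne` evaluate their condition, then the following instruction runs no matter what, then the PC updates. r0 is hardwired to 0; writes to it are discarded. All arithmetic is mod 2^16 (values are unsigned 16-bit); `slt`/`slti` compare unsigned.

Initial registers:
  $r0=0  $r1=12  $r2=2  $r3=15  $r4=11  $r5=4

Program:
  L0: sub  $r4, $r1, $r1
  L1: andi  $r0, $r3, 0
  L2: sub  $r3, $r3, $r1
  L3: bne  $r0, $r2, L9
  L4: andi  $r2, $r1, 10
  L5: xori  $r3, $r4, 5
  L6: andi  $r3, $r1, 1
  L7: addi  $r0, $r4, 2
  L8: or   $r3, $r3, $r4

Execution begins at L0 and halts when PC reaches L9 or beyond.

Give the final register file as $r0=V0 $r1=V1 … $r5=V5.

$r0=0 $r1=12 $r2=8 $r3=3 $r4=0 $r5=4

[0] sub  $r4, $r1, $r1  →  {$r0:0, $r1:12, $r2:2, $r3:15, $r4:0, $r5:4}
[1] andi  $r0, $r3, 0  →  {$r0:0, $r1:12, $r2:2, $r3:15, $r4:0, $r5:4}
[2] sub  $r3, $r3, $r1  →  {$r0:0, $r1:12, $r2:2, $r3:3, $r4:0, $r5:4}
[3] bne  $r0, $r2, L9  →  {$r0:0, $r1:12, $r2:2, $r3:3, $r4:0, $r5:4}  ⟨branch taken⟩
[4] andi  $r2, $r1, 10  →  {$r0:0, $r1:12, $r2:8, $r3:3, $r4:0, $r5:4}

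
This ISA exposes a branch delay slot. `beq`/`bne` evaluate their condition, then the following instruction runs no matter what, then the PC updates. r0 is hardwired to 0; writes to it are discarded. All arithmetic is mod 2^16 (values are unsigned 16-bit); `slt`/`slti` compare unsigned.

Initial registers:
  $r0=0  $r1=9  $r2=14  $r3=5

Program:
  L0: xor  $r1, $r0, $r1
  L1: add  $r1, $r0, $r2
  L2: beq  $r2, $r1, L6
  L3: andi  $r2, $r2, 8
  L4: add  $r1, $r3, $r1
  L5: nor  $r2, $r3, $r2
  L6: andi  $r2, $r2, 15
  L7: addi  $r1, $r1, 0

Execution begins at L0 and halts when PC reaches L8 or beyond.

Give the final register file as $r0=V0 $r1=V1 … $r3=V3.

$r0=0 $r1=14 $r2=8 $r3=5

#0 xor  $r1, $r0, $r1 ; 0/9/14/5
#1 add  $r1, $r0, $r2 ; 0/14/14/5
#2 beq  $r2, $r1, L6 ; 0/14/14/5 ; →target
#3 andi  $r2, $r2, 8 ; 0/14/8/5
#6 andi  $r2, $r2, 15 ; 0/14/8/5
#7 addi  $r1, $r1, 0 ; 0/14/8/5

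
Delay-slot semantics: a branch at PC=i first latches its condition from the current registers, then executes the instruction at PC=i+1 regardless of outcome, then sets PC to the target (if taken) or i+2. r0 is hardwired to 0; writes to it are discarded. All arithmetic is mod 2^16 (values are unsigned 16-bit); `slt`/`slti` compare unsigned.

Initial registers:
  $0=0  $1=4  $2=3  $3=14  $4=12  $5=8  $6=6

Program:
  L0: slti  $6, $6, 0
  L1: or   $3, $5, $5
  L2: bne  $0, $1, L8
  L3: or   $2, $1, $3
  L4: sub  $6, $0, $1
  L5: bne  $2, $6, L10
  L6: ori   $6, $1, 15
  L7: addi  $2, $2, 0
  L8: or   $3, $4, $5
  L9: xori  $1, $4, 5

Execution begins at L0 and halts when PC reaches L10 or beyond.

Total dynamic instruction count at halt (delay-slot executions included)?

#0 slti  $6, $6, 0 ; 0/4/3/14/12/8/0
#1 or   $3, $5, $5 ; 0/4/3/8/12/8/0
#2 bne  $0, $1, L8 ; 0/4/3/8/12/8/0 ; →target
#3 or   $2, $1, $3 ; 0/4/12/8/12/8/0
#8 or   $3, $4, $5 ; 0/4/12/12/12/8/0
#9 xori  $1, $4, 5 ; 0/9/12/12/12/8/0

6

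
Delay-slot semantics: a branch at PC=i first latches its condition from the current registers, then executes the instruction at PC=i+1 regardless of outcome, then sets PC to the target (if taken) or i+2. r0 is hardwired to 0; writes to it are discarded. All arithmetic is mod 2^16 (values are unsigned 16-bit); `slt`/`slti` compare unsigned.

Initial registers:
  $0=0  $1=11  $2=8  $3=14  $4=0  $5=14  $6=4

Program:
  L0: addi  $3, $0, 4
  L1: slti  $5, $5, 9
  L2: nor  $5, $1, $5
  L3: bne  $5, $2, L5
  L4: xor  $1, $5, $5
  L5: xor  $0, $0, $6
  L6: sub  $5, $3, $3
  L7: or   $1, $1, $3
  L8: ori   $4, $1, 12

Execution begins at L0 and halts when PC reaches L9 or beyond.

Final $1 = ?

#0 addi  $3, $0, 4 ; 0/11/8/4/0/14/4
#1 slti  $5, $5, 9 ; 0/11/8/4/0/0/4
#2 nor  $5, $1, $5 ; 0/11/8/4/0/65524/4
#3 bne  $5, $2, L5 ; 0/11/8/4/0/65524/4 ; →target
#4 xor  $1, $5, $5 ; 0/0/8/4/0/65524/4
#5 xor  $0, $0, $6 ; 0/0/8/4/0/65524/4
#6 sub  $5, $3, $3 ; 0/0/8/4/0/0/4
#7 or   $1, $1, $3 ; 0/4/8/4/0/0/4
#8 ori   $4, $1, 12 ; 0/4/8/4/12/0/4

4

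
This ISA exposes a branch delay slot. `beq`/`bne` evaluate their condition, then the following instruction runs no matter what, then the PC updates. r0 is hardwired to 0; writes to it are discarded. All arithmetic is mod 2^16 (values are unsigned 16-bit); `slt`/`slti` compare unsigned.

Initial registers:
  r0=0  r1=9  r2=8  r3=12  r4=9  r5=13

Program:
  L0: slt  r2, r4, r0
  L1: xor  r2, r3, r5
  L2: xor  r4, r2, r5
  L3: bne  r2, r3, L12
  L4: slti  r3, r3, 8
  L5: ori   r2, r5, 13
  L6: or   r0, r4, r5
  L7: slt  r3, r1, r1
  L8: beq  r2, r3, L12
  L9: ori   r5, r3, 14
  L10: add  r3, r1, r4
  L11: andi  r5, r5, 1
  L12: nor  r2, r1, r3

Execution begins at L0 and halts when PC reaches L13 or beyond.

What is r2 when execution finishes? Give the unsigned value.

65526

PC=0  slt  r2, r4, r0        | r0=0 r1=9 r2=0 r3=12 r4=9 r5=13
PC=1  xor  r2, r3, r5        | r0=0 r1=9 r2=1 r3=12 r4=9 r5=13
PC=2  xor  r4, r2, r5        | r0=0 r1=9 r2=1 r3=12 r4=12 r5=13
PC=3  bne  r2, r3, L12       | r0=0 r1=9 r2=1 r3=12 r4=12 r5=13  [TAKEN]
PC=4  slti  r3, r3, 8        | r0=0 r1=9 r2=1 r3=0 r4=12 r5=13
PC=12 nor  r2, r1, r3        | r0=0 r1=9 r2=65526 r3=0 r4=12 r5=13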